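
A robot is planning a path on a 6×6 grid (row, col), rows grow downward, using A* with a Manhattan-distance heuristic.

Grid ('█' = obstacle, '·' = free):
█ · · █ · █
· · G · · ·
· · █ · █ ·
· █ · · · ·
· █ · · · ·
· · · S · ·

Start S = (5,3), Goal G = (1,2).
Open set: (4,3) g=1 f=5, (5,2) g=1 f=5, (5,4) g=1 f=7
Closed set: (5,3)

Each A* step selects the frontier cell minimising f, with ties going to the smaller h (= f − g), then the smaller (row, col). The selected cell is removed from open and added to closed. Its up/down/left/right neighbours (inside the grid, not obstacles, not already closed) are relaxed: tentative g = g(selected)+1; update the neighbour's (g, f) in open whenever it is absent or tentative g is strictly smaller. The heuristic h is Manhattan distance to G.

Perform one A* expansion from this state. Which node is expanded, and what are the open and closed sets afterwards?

expanded=(4,3); open=[(3,3) g=2 f=5, (4,2) g=2 f=5, (4,4) g=2 f=7, (5,2) g=1 f=5, (5,4) g=1 f=7]; closed=[(4,3), (5,3)]

step 1: expand (4,3) (f=5, h=4) → closed; open now [(3,3) g=2 f=5, (4,2) g=2 f=5, (4,4) g=2 f=7, (5,2) g=1 f=5, (5,4) g=1 f=7]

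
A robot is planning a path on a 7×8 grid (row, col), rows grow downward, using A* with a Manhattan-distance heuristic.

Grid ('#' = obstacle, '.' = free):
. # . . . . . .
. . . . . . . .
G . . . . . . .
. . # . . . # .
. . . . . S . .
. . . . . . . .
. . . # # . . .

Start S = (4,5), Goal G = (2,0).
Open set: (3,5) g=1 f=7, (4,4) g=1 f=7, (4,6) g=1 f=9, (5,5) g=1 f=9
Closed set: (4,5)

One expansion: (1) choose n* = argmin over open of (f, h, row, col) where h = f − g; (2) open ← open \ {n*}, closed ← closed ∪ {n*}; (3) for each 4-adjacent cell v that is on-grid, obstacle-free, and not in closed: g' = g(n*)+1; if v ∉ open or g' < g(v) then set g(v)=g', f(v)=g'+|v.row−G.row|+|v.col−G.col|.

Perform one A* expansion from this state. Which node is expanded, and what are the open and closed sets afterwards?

expanded=(3,5); open=[(2,5) g=2 f=7, (3,4) g=2 f=7, (4,4) g=1 f=7, (4,6) g=1 f=9, (5,5) g=1 f=9]; closed=[(3,5), (4,5)]

step 1: expand (3,5) (f=7, h=6) → closed; open now [(2,5) g=2 f=7, (3,4) g=2 f=7, (4,4) g=1 f=7, (4,6) g=1 f=9, (5,5) g=1 f=9]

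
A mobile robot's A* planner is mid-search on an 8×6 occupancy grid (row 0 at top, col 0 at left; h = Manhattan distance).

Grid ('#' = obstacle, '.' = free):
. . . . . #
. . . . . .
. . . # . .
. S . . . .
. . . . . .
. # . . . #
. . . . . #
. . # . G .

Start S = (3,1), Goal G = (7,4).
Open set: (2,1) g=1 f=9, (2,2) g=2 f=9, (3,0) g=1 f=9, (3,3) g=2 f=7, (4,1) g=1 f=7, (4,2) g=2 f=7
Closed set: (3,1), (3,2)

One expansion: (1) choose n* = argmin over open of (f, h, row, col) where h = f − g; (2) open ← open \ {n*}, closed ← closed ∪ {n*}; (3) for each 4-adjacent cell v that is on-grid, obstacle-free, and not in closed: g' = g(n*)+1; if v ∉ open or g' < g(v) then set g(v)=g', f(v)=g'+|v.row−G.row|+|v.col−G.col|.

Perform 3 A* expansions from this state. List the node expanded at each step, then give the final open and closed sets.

order=[(3,3) → (3,4) → (4,4)]; open=[(2,1) g=1 f=9, (2,2) g=2 f=9, (2,4) g=4 f=9, (3,0) g=1 f=9, (3,5) g=4 f=9, (4,1) g=1 f=7, (4,2) g=2 f=7, (4,3) g=3 f=7, (4,5) g=5 f=9, (5,4) g=5 f=7]; closed=[(3,1), (3,2), (3,3), (3,4), (4,4)]

step 1: expand (3,3) (f=7, h=5) → closed; open now [(2,1) g=1 f=9, (2,2) g=2 f=9, (3,0) g=1 f=9, (3,4) g=3 f=7, (4,1) g=1 f=7, (4,2) g=2 f=7, (4,3) g=3 f=7]
step 2: expand (3,4) (f=7, h=4) → closed; open now [(2,1) g=1 f=9, (2,2) g=2 f=9, (2,4) g=4 f=9, (3,0) g=1 f=9, (3,5) g=4 f=9, (4,1) g=1 f=7, (4,2) g=2 f=7, (4,3) g=3 f=7, (4,4) g=4 f=7]
step 3: expand (4,4) (f=7, h=3) → closed; open now [(2,1) g=1 f=9, (2,2) g=2 f=9, (2,4) g=4 f=9, (3,0) g=1 f=9, (3,5) g=4 f=9, (4,1) g=1 f=7, (4,2) g=2 f=7, (4,3) g=3 f=7, (4,5) g=5 f=9, (5,4) g=5 f=7]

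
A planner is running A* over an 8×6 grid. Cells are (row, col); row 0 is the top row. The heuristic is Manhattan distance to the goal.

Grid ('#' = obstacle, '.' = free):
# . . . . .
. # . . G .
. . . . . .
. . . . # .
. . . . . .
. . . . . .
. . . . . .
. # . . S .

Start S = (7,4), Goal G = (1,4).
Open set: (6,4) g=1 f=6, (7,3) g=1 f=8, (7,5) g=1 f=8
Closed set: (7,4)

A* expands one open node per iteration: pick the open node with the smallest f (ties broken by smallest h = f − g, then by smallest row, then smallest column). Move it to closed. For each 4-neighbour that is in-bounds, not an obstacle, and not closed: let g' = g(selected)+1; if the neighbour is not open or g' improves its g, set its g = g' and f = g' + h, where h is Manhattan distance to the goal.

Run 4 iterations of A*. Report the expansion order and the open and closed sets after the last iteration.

step 1: expand (6,4) (f=6, h=5) → closed; open now [(5,4) g=2 f=6, (6,3) g=2 f=8, (6,5) g=2 f=8, (7,3) g=1 f=8, (7,5) g=1 f=8]
step 2: expand (5,4) (f=6, h=4) → closed; open now [(4,4) g=3 f=6, (5,3) g=3 f=8, (5,5) g=3 f=8, (6,3) g=2 f=8, (6,5) g=2 f=8, (7,3) g=1 f=8, (7,5) g=1 f=8]
step 3: expand (4,4) (f=6, h=3) → closed; open now [(4,3) g=4 f=8, (4,5) g=4 f=8, (5,3) g=3 f=8, (5,5) g=3 f=8, (6,3) g=2 f=8, (6,5) g=2 f=8, (7,3) g=1 f=8, (7,5) g=1 f=8]
step 4: expand (4,3) (f=8, h=4) → closed; open now [(3,3) g=5 f=8, (4,2) g=5 f=10, (4,5) g=4 f=8, (5,3) g=3 f=8, (5,5) g=3 f=8, (6,3) g=2 f=8, (6,5) g=2 f=8, (7,3) g=1 f=8, (7,5) g=1 f=8]

order=[(6,4) → (5,4) → (4,4) → (4,3)]; open=[(3,3) g=5 f=8, (4,2) g=5 f=10, (4,5) g=4 f=8, (5,3) g=3 f=8, (5,5) g=3 f=8, (6,3) g=2 f=8, (6,5) g=2 f=8, (7,3) g=1 f=8, (7,5) g=1 f=8]; closed=[(4,3), (4,4), (5,4), (6,4), (7,4)]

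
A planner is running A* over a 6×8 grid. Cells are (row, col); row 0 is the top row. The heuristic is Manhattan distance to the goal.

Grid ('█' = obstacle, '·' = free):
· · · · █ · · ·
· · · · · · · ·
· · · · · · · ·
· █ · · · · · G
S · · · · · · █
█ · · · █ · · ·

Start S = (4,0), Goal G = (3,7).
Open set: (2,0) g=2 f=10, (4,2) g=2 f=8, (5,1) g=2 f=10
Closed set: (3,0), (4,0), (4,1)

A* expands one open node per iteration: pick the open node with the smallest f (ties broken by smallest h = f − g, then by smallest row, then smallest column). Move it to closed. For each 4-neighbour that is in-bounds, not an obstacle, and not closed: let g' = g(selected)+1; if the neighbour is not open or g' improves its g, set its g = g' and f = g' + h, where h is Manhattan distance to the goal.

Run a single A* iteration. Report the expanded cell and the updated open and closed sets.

expanded=(4,2); open=[(2,0) g=2 f=10, (3,2) g=3 f=8, (4,3) g=3 f=8, (5,1) g=2 f=10, (5,2) g=3 f=10]; closed=[(3,0), (4,0), (4,1), (4,2)]

step 1: expand (4,2) (f=8, h=6) → closed; open now [(2,0) g=2 f=10, (3,2) g=3 f=8, (4,3) g=3 f=8, (5,1) g=2 f=10, (5,2) g=3 f=10]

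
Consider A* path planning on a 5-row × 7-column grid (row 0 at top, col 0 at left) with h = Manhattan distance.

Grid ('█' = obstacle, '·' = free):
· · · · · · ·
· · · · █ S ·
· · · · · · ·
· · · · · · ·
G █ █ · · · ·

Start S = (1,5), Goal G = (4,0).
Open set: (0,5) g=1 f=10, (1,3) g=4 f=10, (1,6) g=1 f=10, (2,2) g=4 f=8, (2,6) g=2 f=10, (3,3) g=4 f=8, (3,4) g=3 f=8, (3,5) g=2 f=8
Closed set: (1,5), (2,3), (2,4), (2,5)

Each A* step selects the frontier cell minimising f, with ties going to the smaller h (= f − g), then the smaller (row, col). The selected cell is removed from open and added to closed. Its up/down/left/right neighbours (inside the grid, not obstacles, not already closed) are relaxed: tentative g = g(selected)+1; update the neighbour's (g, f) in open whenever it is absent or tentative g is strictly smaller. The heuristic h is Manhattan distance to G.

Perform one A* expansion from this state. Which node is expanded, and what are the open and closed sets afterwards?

step 1: expand (2,2) (f=8, h=4) → closed; open now [(0,5) g=1 f=10, (1,2) g=5 f=10, (1,3) g=4 f=10, (1,6) g=1 f=10, (2,1) g=5 f=8, (2,6) g=2 f=10, (3,2) g=5 f=8, (3,3) g=4 f=8, (3,4) g=3 f=8, (3,5) g=2 f=8]

expanded=(2,2); open=[(0,5) g=1 f=10, (1,2) g=5 f=10, (1,3) g=4 f=10, (1,6) g=1 f=10, (2,1) g=5 f=8, (2,6) g=2 f=10, (3,2) g=5 f=8, (3,3) g=4 f=8, (3,4) g=3 f=8, (3,5) g=2 f=8]; closed=[(1,5), (2,2), (2,3), (2,4), (2,5)]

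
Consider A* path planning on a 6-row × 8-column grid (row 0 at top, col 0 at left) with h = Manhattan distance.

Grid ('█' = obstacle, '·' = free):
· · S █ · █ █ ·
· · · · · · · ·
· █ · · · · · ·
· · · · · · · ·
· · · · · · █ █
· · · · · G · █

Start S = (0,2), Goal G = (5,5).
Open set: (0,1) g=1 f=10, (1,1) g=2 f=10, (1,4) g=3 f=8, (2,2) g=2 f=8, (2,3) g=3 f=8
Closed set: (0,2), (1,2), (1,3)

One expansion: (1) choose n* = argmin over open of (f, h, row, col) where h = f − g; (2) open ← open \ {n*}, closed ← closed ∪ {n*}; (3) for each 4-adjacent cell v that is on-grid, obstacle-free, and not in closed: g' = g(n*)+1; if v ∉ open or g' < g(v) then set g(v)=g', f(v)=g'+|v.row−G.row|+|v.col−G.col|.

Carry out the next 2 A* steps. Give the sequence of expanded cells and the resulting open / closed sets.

step 1: expand (1,4) (f=8, h=5) → closed; open now [(0,1) g=1 f=10, (0,4) g=4 f=10, (1,1) g=2 f=10, (1,5) g=4 f=8, (2,2) g=2 f=8, (2,3) g=3 f=8, (2,4) g=4 f=8]
step 2: expand (1,5) (f=8, h=4) → closed; open now [(0,1) g=1 f=10, (0,4) g=4 f=10, (1,1) g=2 f=10, (1,6) g=5 f=10, (2,2) g=2 f=8, (2,3) g=3 f=8, (2,4) g=4 f=8, (2,5) g=5 f=8]

order=[(1,4) → (1,5)]; open=[(0,1) g=1 f=10, (0,4) g=4 f=10, (1,1) g=2 f=10, (1,6) g=5 f=10, (2,2) g=2 f=8, (2,3) g=3 f=8, (2,4) g=4 f=8, (2,5) g=5 f=8]; closed=[(0,2), (1,2), (1,3), (1,4), (1,5)]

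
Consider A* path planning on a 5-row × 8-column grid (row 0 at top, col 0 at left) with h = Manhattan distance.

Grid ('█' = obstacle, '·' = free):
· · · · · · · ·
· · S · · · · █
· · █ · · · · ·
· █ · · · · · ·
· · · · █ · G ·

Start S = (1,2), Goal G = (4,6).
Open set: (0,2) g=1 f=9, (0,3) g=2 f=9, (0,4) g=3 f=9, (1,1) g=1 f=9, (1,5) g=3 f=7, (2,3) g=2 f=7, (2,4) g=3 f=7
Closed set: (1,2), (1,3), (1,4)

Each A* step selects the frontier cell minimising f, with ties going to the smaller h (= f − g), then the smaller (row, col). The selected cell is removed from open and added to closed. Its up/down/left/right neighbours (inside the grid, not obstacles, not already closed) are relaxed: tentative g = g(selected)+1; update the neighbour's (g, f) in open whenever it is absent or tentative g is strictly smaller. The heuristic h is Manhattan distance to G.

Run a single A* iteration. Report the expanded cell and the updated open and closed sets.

expanded=(1,5); open=[(0,2) g=1 f=9, (0,3) g=2 f=9, (0,4) g=3 f=9, (0,5) g=4 f=9, (1,1) g=1 f=9, (1,6) g=4 f=7, (2,3) g=2 f=7, (2,4) g=3 f=7, (2,5) g=4 f=7]; closed=[(1,2), (1,3), (1,4), (1,5)]

step 1: expand (1,5) (f=7, h=4) → closed; open now [(0,2) g=1 f=9, (0,3) g=2 f=9, (0,4) g=3 f=9, (0,5) g=4 f=9, (1,1) g=1 f=9, (1,6) g=4 f=7, (2,3) g=2 f=7, (2,4) g=3 f=7, (2,5) g=4 f=7]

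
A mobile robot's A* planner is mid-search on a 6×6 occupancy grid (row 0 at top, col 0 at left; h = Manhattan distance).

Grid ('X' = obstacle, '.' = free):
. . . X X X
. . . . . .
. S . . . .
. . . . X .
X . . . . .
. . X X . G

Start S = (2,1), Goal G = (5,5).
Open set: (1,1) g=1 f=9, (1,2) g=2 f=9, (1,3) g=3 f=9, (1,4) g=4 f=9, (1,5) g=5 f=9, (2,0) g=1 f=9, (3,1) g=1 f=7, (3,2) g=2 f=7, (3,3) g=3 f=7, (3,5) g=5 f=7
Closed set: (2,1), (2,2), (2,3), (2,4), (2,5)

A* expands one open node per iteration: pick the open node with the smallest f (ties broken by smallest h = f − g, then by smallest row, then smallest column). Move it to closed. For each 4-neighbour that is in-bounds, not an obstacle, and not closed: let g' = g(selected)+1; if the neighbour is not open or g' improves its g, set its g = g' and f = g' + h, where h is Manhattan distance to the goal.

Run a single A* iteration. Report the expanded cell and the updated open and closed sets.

expanded=(3,5); open=[(1,1) g=1 f=9, (1,2) g=2 f=9, (1,3) g=3 f=9, (1,4) g=4 f=9, (1,5) g=5 f=9, (2,0) g=1 f=9, (3,1) g=1 f=7, (3,2) g=2 f=7, (3,3) g=3 f=7, (4,5) g=6 f=7]; closed=[(2,1), (2,2), (2,3), (2,4), (2,5), (3,5)]

step 1: expand (3,5) (f=7, h=2) → closed; open now [(1,1) g=1 f=9, (1,2) g=2 f=9, (1,3) g=3 f=9, (1,4) g=4 f=9, (1,5) g=5 f=9, (2,0) g=1 f=9, (3,1) g=1 f=7, (3,2) g=2 f=7, (3,3) g=3 f=7, (4,5) g=6 f=7]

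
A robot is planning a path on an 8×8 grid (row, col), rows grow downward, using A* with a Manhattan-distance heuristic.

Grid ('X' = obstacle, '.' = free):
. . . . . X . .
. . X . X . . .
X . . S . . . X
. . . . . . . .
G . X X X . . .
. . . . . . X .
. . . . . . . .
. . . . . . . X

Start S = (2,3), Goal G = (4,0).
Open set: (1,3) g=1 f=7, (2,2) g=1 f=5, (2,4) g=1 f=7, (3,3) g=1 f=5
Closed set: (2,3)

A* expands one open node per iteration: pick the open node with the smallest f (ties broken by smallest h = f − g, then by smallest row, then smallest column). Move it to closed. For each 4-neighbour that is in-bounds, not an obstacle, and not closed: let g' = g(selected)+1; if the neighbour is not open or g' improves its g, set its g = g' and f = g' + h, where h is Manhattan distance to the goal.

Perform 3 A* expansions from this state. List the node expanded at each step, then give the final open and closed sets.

order=[(2,2) → (2,1) → (3,1)]; open=[(1,1) g=3 f=7, (1,3) g=1 f=7, (2,4) g=1 f=7, (3,0) g=4 f=5, (3,2) g=2 f=5, (3,3) g=1 f=5, (4,1) g=4 f=5]; closed=[(2,1), (2,2), (2,3), (3,1)]

step 1: expand (2,2) (f=5, h=4) → closed; open now [(1,3) g=1 f=7, (2,1) g=2 f=5, (2,4) g=1 f=7, (3,2) g=2 f=5, (3,3) g=1 f=5]
step 2: expand (2,1) (f=5, h=3) → closed; open now [(1,1) g=3 f=7, (1,3) g=1 f=7, (2,4) g=1 f=7, (3,1) g=3 f=5, (3,2) g=2 f=5, (3,3) g=1 f=5]
step 3: expand (3,1) (f=5, h=2) → closed; open now [(1,1) g=3 f=7, (1,3) g=1 f=7, (2,4) g=1 f=7, (3,0) g=4 f=5, (3,2) g=2 f=5, (3,3) g=1 f=5, (4,1) g=4 f=5]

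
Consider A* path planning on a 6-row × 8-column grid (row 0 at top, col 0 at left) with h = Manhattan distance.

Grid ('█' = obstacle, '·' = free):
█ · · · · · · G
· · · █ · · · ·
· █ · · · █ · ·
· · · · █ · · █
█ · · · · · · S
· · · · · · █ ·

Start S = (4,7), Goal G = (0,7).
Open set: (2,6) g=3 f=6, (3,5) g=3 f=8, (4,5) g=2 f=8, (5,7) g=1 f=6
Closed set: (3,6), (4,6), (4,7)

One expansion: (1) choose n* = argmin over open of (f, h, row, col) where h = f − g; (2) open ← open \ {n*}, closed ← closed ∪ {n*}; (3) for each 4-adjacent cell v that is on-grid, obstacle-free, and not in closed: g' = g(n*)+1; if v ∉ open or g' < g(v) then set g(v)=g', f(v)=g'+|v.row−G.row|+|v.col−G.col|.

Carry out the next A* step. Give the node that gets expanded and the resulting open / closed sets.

expanded=(2,6); open=[(1,6) g=4 f=6, (2,7) g=4 f=6, (3,5) g=3 f=8, (4,5) g=2 f=8, (5,7) g=1 f=6]; closed=[(2,6), (3,6), (4,6), (4,7)]

step 1: expand (2,6) (f=6, h=3) → closed; open now [(1,6) g=4 f=6, (2,7) g=4 f=6, (3,5) g=3 f=8, (4,5) g=2 f=8, (5,7) g=1 f=6]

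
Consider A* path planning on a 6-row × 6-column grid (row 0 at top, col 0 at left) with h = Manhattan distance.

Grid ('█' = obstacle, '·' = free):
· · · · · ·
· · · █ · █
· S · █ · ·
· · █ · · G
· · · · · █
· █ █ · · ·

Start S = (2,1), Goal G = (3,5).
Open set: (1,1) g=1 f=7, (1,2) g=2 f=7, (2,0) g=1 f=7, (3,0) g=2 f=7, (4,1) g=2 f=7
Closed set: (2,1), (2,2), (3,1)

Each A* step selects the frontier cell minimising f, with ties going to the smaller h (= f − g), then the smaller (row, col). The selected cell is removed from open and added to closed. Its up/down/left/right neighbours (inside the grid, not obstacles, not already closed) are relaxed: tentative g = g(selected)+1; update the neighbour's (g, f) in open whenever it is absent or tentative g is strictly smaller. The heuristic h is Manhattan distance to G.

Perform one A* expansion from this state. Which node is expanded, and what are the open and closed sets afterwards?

step 1: expand (1,2) (f=7, h=5) → closed; open now [(0,2) g=3 f=9, (1,1) g=1 f=7, (2,0) g=1 f=7, (3,0) g=2 f=7, (4,1) g=2 f=7]

expanded=(1,2); open=[(0,2) g=3 f=9, (1,1) g=1 f=7, (2,0) g=1 f=7, (3,0) g=2 f=7, (4,1) g=2 f=7]; closed=[(1,2), (2,1), (2,2), (3,1)]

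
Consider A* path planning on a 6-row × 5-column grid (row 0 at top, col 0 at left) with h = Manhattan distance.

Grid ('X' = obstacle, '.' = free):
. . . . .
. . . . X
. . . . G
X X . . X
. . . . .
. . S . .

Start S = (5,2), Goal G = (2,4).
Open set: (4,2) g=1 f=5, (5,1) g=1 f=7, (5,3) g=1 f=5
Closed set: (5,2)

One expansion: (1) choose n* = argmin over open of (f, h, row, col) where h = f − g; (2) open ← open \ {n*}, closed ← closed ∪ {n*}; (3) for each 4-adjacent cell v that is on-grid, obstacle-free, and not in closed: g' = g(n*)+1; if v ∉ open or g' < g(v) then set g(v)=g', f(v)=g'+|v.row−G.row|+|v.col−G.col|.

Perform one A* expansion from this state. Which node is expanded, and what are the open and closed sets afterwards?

step 1: expand (4,2) (f=5, h=4) → closed; open now [(3,2) g=2 f=5, (4,1) g=2 f=7, (4,3) g=2 f=5, (5,1) g=1 f=7, (5,3) g=1 f=5]

expanded=(4,2); open=[(3,2) g=2 f=5, (4,1) g=2 f=7, (4,3) g=2 f=5, (5,1) g=1 f=7, (5,3) g=1 f=5]; closed=[(4,2), (5,2)]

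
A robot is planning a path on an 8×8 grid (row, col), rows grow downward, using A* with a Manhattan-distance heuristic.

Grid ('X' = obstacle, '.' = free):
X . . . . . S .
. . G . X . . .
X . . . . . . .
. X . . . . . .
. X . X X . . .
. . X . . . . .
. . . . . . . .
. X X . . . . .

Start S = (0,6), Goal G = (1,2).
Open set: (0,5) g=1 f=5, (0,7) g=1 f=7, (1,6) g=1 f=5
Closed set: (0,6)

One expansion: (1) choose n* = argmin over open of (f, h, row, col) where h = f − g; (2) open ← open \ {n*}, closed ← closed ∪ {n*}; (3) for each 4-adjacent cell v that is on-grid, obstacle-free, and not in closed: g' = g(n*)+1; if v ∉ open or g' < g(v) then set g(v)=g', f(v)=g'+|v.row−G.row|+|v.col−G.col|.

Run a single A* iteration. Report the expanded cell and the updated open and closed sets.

step 1: expand (0,5) (f=5, h=4) → closed; open now [(0,4) g=2 f=5, (0,7) g=1 f=7, (1,5) g=2 f=5, (1,6) g=1 f=5]

expanded=(0,5); open=[(0,4) g=2 f=5, (0,7) g=1 f=7, (1,5) g=2 f=5, (1,6) g=1 f=5]; closed=[(0,5), (0,6)]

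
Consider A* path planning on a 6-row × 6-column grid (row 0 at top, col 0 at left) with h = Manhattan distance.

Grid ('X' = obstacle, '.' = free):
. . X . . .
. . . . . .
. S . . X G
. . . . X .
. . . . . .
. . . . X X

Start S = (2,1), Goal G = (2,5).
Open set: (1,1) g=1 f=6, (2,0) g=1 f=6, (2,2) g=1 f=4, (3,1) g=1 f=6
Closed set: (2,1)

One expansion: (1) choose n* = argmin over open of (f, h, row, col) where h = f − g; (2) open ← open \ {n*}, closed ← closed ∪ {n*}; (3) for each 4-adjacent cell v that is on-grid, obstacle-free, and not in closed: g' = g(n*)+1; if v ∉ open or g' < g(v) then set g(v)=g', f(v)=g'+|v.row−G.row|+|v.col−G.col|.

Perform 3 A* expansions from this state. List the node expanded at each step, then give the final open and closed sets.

step 1: expand (2,2) (f=4, h=3) → closed; open now [(1,1) g=1 f=6, (1,2) g=2 f=6, (2,0) g=1 f=6, (2,3) g=2 f=4, (3,1) g=1 f=6, (3,2) g=2 f=6]
step 2: expand (2,3) (f=4, h=2) → closed; open now [(1,1) g=1 f=6, (1,2) g=2 f=6, (1,3) g=3 f=6, (2,0) g=1 f=6, (3,1) g=1 f=6, (3,2) g=2 f=6, (3,3) g=3 f=6]
step 3: expand (1,3) (f=6, h=3) → closed; open now [(0,3) g=4 f=8, (1,1) g=1 f=6, (1,2) g=2 f=6, (1,4) g=4 f=6, (2,0) g=1 f=6, (3,1) g=1 f=6, (3,2) g=2 f=6, (3,3) g=3 f=6]

order=[(2,2) → (2,3) → (1,3)]; open=[(0,3) g=4 f=8, (1,1) g=1 f=6, (1,2) g=2 f=6, (1,4) g=4 f=6, (2,0) g=1 f=6, (3,1) g=1 f=6, (3,2) g=2 f=6, (3,3) g=3 f=6]; closed=[(1,3), (2,1), (2,2), (2,3)]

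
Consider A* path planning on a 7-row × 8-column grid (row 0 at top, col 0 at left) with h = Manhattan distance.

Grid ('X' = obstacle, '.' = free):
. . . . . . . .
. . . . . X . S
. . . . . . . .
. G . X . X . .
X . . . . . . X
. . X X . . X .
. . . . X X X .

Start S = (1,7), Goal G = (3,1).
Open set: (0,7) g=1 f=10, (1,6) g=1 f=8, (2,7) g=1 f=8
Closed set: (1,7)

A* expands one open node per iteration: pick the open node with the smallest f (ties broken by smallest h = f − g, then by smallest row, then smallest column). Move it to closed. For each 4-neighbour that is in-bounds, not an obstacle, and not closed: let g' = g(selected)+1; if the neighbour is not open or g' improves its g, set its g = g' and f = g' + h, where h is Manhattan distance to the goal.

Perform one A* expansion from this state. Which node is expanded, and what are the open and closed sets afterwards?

expanded=(1,6); open=[(0,6) g=2 f=10, (0,7) g=1 f=10, (2,6) g=2 f=8, (2,7) g=1 f=8]; closed=[(1,6), (1,7)]

step 1: expand (1,6) (f=8, h=7) → closed; open now [(0,6) g=2 f=10, (0,7) g=1 f=10, (2,6) g=2 f=8, (2,7) g=1 f=8]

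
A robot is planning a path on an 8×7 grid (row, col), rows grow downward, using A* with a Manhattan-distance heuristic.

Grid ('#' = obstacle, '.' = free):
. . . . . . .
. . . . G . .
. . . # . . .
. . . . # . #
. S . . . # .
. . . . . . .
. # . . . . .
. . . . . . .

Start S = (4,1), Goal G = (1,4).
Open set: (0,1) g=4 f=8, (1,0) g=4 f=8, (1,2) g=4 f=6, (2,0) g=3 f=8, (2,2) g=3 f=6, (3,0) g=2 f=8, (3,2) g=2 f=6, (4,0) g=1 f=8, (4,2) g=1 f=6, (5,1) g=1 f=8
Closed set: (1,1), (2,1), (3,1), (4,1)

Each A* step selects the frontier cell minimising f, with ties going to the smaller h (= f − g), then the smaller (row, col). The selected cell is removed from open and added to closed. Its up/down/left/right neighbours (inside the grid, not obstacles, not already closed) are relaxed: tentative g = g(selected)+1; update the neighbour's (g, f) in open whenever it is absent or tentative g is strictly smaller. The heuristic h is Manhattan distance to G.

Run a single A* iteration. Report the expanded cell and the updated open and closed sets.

expanded=(1,2); open=[(0,1) g=4 f=8, (0,2) g=5 f=8, (1,0) g=4 f=8, (1,3) g=5 f=6, (2,0) g=3 f=8, (2,2) g=3 f=6, (3,0) g=2 f=8, (3,2) g=2 f=6, (4,0) g=1 f=8, (4,2) g=1 f=6, (5,1) g=1 f=8]; closed=[(1,1), (1,2), (2,1), (3,1), (4,1)]

step 1: expand (1,2) (f=6, h=2) → closed; open now [(0,1) g=4 f=8, (0,2) g=5 f=8, (1,0) g=4 f=8, (1,3) g=5 f=6, (2,0) g=3 f=8, (2,2) g=3 f=6, (3,0) g=2 f=8, (3,2) g=2 f=6, (4,0) g=1 f=8, (4,2) g=1 f=6, (5,1) g=1 f=8]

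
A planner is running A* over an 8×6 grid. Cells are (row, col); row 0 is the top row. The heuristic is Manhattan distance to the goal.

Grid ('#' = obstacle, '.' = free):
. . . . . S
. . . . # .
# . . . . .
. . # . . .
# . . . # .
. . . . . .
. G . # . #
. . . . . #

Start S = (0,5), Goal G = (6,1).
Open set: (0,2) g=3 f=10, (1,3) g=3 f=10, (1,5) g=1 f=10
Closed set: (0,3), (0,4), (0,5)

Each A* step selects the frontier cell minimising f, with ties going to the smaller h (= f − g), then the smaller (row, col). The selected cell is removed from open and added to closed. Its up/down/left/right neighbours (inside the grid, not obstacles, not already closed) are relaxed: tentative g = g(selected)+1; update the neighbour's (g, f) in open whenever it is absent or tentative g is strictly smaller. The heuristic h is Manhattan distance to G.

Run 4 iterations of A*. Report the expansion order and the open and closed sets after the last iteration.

order=[(0,2) → (0,1) → (1,1) → (2,1)]; open=[(0,0) g=5 f=12, (1,0) g=6 f=12, (1,2) g=4 f=10, (1,3) g=3 f=10, (1,5) g=1 f=10, (2,2) g=7 f=12, (3,1) g=7 f=10]; closed=[(0,1), (0,2), (0,3), (0,4), (0,5), (1,1), (2,1)]

step 1: expand (0,2) (f=10, h=7) → closed; open now [(0,1) g=4 f=10, (1,2) g=4 f=10, (1,3) g=3 f=10, (1,5) g=1 f=10]
step 2: expand (0,1) (f=10, h=6) → closed; open now [(0,0) g=5 f=12, (1,1) g=5 f=10, (1,2) g=4 f=10, (1,3) g=3 f=10, (1,5) g=1 f=10]
step 3: expand (1,1) (f=10, h=5) → closed; open now [(0,0) g=5 f=12, (1,0) g=6 f=12, (1,2) g=4 f=10, (1,3) g=3 f=10, (1,5) g=1 f=10, (2,1) g=6 f=10]
step 4: expand (2,1) (f=10, h=4) → closed; open now [(0,0) g=5 f=12, (1,0) g=6 f=12, (1,2) g=4 f=10, (1,3) g=3 f=10, (1,5) g=1 f=10, (2,2) g=7 f=12, (3,1) g=7 f=10]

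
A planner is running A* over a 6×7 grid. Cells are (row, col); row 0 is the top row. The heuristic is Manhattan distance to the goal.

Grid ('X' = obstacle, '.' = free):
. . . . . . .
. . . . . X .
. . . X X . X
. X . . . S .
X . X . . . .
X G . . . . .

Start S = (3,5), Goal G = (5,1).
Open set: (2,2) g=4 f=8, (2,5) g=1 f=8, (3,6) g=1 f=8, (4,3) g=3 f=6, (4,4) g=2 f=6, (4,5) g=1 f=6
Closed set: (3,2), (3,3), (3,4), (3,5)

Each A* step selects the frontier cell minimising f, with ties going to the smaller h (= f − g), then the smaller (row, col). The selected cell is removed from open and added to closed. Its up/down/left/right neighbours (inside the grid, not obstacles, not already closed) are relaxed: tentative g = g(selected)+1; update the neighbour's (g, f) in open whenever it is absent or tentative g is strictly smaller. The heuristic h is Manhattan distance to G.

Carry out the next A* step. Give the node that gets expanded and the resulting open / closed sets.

step 1: expand (4,3) (f=6, h=3) → closed; open now [(2,2) g=4 f=8, (2,5) g=1 f=8, (3,6) g=1 f=8, (4,4) g=2 f=6, (4,5) g=1 f=6, (5,3) g=4 f=6]

expanded=(4,3); open=[(2,2) g=4 f=8, (2,5) g=1 f=8, (3,6) g=1 f=8, (4,4) g=2 f=6, (4,5) g=1 f=6, (5,3) g=4 f=6]; closed=[(3,2), (3,3), (3,4), (3,5), (4,3)]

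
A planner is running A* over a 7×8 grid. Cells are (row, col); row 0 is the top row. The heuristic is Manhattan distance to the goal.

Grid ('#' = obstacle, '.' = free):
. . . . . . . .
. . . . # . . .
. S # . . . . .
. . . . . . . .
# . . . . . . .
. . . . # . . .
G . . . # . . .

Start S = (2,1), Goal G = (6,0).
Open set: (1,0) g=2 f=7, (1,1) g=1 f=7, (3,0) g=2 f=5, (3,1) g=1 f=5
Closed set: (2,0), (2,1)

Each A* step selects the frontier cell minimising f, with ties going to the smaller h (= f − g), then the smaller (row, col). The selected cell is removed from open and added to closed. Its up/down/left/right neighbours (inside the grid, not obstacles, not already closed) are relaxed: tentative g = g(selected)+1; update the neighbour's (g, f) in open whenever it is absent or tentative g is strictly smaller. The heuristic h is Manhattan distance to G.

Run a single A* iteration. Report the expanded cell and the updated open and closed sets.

step 1: expand (3,0) (f=5, h=3) → closed; open now [(1,0) g=2 f=7, (1,1) g=1 f=7, (3,1) g=1 f=5]

expanded=(3,0); open=[(1,0) g=2 f=7, (1,1) g=1 f=7, (3,1) g=1 f=5]; closed=[(2,0), (2,1), (3,0)]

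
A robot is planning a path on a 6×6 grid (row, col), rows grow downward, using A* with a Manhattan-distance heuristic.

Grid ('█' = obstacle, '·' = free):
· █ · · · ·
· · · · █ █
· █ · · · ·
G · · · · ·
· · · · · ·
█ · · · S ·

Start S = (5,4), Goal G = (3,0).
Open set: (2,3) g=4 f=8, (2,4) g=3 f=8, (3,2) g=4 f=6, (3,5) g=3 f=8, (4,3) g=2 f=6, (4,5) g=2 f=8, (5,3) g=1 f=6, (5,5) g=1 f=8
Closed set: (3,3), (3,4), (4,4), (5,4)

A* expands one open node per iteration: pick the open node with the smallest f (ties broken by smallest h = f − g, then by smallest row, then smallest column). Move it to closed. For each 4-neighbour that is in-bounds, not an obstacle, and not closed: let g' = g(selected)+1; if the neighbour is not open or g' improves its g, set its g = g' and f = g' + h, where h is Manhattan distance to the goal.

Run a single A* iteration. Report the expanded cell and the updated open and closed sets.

step 1: expand (3,2) (f=6, h=2) → closed; open now [(2,2) g=5 f=8, (2,3) g=4 f=8, (2,4) g=3 f=8, (3,1) g=5 f=6, (3,5) g=3 f=8, (4,2) g=5 f=8, (4,3) g=2 f=6, (4,5) g=2 f=8, (5,3) g=1 f=6, (5,5) g=1 f=8]

expanded=(3,2); open=[(2,2) g=5 f=8, (2,3) g=4 f=8, (2,4) g=3 f=8, (3,1) g=5 f=6, (3,5) g=3 f=8, (4,2) g=5 f=8, (4,3) g=2 f=6, (4,5) g=2 f=8, (5,3) g=1 f=6, (5,5) g=1 f=8]; closed=[(3,2), (3,3), (3,4), (4,4), (5,4)]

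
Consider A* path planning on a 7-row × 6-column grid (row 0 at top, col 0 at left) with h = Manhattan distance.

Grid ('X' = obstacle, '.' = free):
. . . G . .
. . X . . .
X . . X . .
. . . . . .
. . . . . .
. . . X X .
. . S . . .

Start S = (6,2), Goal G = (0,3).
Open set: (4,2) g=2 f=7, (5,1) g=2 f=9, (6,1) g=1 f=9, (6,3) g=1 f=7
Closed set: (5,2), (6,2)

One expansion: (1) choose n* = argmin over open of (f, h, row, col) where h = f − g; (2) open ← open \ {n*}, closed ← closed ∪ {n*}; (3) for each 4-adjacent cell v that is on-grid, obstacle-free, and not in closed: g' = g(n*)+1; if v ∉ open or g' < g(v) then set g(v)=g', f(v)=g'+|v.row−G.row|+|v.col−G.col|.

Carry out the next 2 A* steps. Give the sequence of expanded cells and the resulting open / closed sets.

step 1: expand (4,2) (f=7, h=5) → closed; open now [(3,2) g=3 f=7, (4,1) g=3 f=9, (4,3) g=3 f=7, (5,1) g=2 f=9, (6,1) g=1 f=9, (6,3) g=1 f=7]
step 2: expand (3,2) (f=7, h=4) → closed; open now [(2,2) g=4 f=7, (3,1) g=4 f=9, (3,3) g=4 f=7, (4,1) g=3 f=9, (4,3) g=3 f=7, (5,1) g=2 f=9, (6,1) g=1 f=9, (6,3) g=1 f=7]

order=[(4,2) → (3,2)]; open=[(2,2) g=4 f=7, (3,1) g=4 f=9, (3,3) g=4 f=7, (4,1) g=3 f=9, (4,3) g=3 f=7, (5,1) g=2 f=9, (6,1) g=1 f=9, (6,3) g=1 f=7]; closed=[(3,2), (4,2), (5,2), (6,2)]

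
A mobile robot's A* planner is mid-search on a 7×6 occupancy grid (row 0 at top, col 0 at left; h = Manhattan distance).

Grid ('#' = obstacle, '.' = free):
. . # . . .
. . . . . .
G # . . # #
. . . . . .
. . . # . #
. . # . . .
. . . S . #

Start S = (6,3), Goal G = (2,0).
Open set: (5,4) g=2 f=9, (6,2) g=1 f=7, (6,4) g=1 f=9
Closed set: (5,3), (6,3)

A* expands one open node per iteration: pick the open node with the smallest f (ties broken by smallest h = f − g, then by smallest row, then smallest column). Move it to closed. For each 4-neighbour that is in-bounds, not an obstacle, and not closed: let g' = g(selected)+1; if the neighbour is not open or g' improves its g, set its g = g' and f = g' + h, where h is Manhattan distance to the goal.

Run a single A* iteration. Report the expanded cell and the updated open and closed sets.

step 1: expand (6,2) (f=7, h=6) → closed; open now [(5,4) g=2 f=9, (6,1) g=2 f=7, (6,4) g=1 f=9]

expanded=(6,2); open=[(5,4) g=2 f=9, (6,1) g=2 f=7, (6,4) g=1 f=9]; closed=[(5,3), (6,2), (6,3)]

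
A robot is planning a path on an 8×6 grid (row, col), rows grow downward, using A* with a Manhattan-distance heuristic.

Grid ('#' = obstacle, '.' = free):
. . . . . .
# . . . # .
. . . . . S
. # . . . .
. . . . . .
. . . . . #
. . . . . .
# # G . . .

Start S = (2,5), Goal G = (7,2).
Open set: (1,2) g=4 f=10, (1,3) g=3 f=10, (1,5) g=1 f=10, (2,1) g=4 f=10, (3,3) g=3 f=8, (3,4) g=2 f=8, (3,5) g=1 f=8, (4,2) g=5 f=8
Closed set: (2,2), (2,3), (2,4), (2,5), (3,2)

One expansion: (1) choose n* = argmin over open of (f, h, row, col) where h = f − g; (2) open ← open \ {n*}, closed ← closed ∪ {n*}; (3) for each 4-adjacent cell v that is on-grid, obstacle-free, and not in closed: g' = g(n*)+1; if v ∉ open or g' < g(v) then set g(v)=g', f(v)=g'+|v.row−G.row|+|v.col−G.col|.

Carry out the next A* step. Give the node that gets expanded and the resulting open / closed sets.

expanded=(4,2); open=[(1,2) g=4 f=10, (1,3) g=3 f=10, (1,5) g=1 f=10, (2,1) g=4 f=10, (3,3) g=3 f=8, (3,4) g=2 f=8, (3,5) g=1 f=8, (4,1) g=6 f=10, (4,3) g=6 f=10, (5,2) g=6 f=8]; closed=[(2,2), (2,3), (2,4), (2,5), (3,2), (4,2)]

step 1: expand (4,2) (f=8, h=3) → closed; open now [(1,2) g=4 f=10, (1,3) g=3 f=10, (1,5) g=1 f=10, (2,1) g=4 f=10, (3,3) g=3 f=8, (3,4) g=2 f=8, (3,5) g=1 f=8, (4,1) g=6 f=10, (4,3) g=6 f=10, (5,2) g=6 f=8]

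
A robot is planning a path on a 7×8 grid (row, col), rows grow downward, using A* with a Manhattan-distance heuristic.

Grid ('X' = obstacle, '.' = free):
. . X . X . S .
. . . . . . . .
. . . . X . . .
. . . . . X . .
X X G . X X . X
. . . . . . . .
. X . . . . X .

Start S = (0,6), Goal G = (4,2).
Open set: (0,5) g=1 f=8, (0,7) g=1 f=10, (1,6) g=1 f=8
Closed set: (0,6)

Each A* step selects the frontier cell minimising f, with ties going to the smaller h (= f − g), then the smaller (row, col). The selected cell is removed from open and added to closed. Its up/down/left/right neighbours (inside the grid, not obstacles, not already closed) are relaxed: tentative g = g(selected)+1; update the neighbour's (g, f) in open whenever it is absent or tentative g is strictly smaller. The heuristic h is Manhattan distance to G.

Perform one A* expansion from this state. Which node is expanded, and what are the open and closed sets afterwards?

expanded=(0,5); open=[(0,7) g=1 f=10, (1,5) g=2 f=8, (1,6) g=1 f=8]; closed=[(0,5), (0,6)]

step 1: expand (0,5) (f=8, h=7) → closed; open now [(0,7) g=1 f=10, (1,5) g=2 f=8, (1,6) g=1 f=8]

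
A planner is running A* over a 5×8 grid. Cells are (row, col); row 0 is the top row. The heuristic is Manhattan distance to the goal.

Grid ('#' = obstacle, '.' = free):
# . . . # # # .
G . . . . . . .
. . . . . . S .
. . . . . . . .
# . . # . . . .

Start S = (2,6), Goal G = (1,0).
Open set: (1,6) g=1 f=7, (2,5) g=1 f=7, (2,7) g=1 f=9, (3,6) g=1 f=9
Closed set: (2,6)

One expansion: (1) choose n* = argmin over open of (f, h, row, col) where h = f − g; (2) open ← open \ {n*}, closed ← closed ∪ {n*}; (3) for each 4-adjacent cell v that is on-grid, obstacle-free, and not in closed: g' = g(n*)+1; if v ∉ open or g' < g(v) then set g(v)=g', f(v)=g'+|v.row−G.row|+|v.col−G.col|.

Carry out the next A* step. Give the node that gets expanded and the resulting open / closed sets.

step 1: expand (1,6) (f=7, h=6) → closed; open now [(1,5) g=2 f=7, (1,7) g=2 f=9, (2,5) g=1 f=7, (2,7) g=1 f=9, (3,6) g=1 f=9]

expanded=(1,6); open=[(1,5) g=2 f=7, (1,7) g=2 f=9, (2,5) g=1 f=7, (2,7) g=1 f=9, (3,6) g=1 f=9]; closed=[(1,6), (2,6)]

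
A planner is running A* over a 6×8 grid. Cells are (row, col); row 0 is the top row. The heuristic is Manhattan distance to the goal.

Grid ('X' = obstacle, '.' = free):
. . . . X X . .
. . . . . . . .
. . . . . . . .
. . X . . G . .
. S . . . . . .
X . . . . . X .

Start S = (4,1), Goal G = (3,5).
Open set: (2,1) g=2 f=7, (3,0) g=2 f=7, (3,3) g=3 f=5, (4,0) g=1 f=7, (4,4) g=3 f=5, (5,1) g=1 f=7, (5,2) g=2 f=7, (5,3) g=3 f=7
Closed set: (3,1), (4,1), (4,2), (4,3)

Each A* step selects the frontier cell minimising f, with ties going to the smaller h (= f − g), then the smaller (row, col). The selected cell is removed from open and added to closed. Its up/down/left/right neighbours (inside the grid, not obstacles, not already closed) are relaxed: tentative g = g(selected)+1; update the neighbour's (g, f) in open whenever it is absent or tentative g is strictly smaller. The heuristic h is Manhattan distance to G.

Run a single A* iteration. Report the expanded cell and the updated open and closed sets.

step 1: expand (3,3) (f=5, h=2) → closed; open now [(2,1) g=2 f=7, (2,3) g=4 f=7, (3,0) g=2 f=7, (3,4) g=4 f=5, (4,0) g=1 f=7, (4,4) g=3 f=5, (5,1) g=1 f=7, (5,2) g=2 f=7, (5,3) g=3 f=7]

expanded=(3,3); open=[(2,1) g=2 f=7, (2,3) g=4 f=7, (3,0) g=2 f=7, (3,4) g=4 f=5, (4,0) g=1 f=7, (4,4) g=3 f=5, (5,1) g=1 f=7, (5,2) g=2 f=7, (5,3) g=3 f=7]; closed=[(3,1), (3,3), (4,1), (4,2), (4,3)]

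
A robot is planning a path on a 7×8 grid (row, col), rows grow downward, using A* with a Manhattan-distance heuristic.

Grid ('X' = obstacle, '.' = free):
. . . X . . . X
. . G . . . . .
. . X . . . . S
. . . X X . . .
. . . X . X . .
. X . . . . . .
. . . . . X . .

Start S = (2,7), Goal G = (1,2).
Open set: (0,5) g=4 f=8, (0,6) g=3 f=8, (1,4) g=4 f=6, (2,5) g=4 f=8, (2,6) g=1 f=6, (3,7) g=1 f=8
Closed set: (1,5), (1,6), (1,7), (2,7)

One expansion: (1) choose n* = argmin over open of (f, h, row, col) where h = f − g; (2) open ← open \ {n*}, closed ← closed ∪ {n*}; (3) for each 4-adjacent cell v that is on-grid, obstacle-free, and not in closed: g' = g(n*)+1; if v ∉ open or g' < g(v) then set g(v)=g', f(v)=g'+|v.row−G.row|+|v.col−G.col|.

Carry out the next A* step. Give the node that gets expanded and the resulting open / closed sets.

expanded=(1,4); open=[(0,4) g=5 f=8, (0,5) g=4 f=8, (0,6) g=3 f=8, (1,3) g=5 f=6, (2,4) g=5 f=8, (2,5) g=4 f=8, (2,6) g=1 f=6, (3,7) g=1 f=8]; closed=[(1,4), (1,5), (1,6), (1,7), (2,7)]

step 1: expand (1,4) (f=6, h=2) → closed; open now [(0,4) g=5 f=8, (0,5) g=4 f=8, (0,6) g=3 f=8, (1,3) g=5 f=6, (2,4) g=5 f=8, (2,5) g=4 f=8, (2,6) g=1 f=6, (3,7) g=1 f=8]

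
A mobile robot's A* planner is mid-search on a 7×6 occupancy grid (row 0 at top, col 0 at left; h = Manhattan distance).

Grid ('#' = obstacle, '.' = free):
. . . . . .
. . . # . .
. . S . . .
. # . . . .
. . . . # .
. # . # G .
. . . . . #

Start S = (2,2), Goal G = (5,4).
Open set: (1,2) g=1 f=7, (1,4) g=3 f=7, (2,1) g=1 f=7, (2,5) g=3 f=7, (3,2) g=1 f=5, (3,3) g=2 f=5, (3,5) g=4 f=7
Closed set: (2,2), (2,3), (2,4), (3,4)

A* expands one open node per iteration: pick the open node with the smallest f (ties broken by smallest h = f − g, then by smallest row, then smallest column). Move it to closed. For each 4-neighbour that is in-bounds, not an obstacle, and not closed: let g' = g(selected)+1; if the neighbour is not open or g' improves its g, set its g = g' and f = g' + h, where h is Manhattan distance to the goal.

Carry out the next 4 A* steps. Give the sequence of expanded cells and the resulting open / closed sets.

order=[(3,3) → (4,3) → (3,2) → (4,2)]; open=[(1,2) g=1 f=7, (1,4) g=3 f=7, (2,1) g=1 f=7, (2,5) g=3 f=7, (3,5) g=4 f=7, (4,1) g=3 f=7, (5,2) g=3 f=5]; closed=[(2,2), (2,3), (2,4), (3,2), (3,3), (3,4), (4,2), (4,3)]

step 1: expand (3,3) (f=5, h=3) → closed; open now [(1,2) g=1 f=7, (1,4) g=3 f=7, (2,1) g=1 f=7, (2,5) g=3 f=7, (3,2) g=1 f=5, (3,5) g=4 f=7, (4,3) g=3 f=5]
step 2: expand (4,3) (f=5, h=2) → closed; open now [(1,2) g=1 f=7, (1,4) g=3 f=7, (2,1) g=1 f=7, (2,5) g=3 f=7, (3,2) g=1 f=5, (3,5) g=4 f=7, (4,2) g=4 f=7]
step 3: expand (3,2) (f=5, h=4) → closed; open now [(1,2) g=1 f=7, (1,4) g=3 f=7, (2,1) g=1 f=7, (2,5) g=3 f=7, (3,5) g=4 f=7, (4,2) g=2 f=5]
step 4: expand (4,2) (f=5, h=3) → closed; open now [(1,2) g=1 f=7, (1,4) g=3 f=7, (2,1) g=1 f=7, (2,5) g=3 f=7, (3,5) g=4 f=7, (4,1) g=3 f=7, (5,2) g=3 f=5]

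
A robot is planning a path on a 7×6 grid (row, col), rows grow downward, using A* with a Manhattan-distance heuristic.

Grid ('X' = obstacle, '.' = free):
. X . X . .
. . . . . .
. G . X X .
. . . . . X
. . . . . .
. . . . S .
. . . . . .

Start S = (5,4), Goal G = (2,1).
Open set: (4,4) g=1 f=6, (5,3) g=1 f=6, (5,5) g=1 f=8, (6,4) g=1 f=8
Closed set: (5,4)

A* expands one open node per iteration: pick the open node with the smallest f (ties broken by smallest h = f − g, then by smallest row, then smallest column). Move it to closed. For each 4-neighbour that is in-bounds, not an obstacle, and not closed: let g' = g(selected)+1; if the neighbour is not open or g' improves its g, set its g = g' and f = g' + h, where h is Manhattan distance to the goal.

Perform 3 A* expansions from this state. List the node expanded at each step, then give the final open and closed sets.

step 1: expand (4,4) (f=6, h=5) → closed; open now [(3,4) g=2 f=6, (4,3) g=2 f=6, (4,5) g=2 f=8, (5,3) g=1 f=6, (5,5) g=1 f=8, (6,4) g=1 f=8]
step 2: expand (3,4) (f=6, h=4) → closed; open now [(3,3) g=3 f=6, (4,3) g=2 f=6, (4,5) g=2 f=8, (5,3) g=1 f=6, (5,5) g=1 f=8, (6,4) g=1 f=8]
step 3: expand (3,3) (f=6, h=3) → closed; open now [(3,2) g=4 f=6, (4,3) g=2 f=6, (4,5) g=2 f=8, (5,3) g=1 f=6, (5,5) g=1 f=8, (6,4) g=1 f=8]

order=[(4,4) → (3,4) → (3,3)]; open=[(3,2) g=4 f=6, (4,3) g=2 f=6, (4,5) g=2 f=8, (5,3) g=1 f=6, (5,5) g=1 f=8, (6,4) g=1 f=8]; closed=[(3,3), (3,4), (4,4), (5,4)]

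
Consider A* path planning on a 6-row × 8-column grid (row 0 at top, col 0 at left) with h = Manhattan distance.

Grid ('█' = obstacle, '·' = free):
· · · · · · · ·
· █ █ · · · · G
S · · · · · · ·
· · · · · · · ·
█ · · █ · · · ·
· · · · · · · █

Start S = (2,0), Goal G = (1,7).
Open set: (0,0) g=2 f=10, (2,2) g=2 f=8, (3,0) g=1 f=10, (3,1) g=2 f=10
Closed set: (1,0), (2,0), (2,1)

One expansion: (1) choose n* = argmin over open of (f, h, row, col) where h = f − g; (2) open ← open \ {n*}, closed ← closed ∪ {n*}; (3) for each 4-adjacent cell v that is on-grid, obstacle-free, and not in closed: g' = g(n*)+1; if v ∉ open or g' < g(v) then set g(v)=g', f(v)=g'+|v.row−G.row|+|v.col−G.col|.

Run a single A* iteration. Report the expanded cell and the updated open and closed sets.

expanded=(2,2); open=[(0,0) g=2 f=10, (2,3) g=3 f=8, (3,0) g=1 f=10, (3,1) g=2 f=10, (3,2) g=3 f=10]; closed=[(1,0), (2,0), (2,1), (2,2)]

step 1: expand (2,2) (f=8, h=6) → closed; open now [(0,0) g=2 f=10, (2,3) g=3 f=8, (3,0) g=1 f=10, (3,1) g=2 f=10, (3,2) g=3 f=10]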